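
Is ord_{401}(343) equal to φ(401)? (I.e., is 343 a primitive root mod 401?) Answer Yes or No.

No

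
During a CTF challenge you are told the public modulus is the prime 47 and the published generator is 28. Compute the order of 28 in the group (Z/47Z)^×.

23

ord(28) | φ(47) = 47 − 1 = 46 = 2 · 23.
Divisors of 46: 1, 2, 23, 46.
Evaluate successive powers at the divisors of 46:
28^1 ≡ 28 (mod 47)
28^2 ≡ 32 (mod 47)
28^23 ≡ 1 (mod 47) ✓
The smallest such exponent is 23, so the order of 28 is 23.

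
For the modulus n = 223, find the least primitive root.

3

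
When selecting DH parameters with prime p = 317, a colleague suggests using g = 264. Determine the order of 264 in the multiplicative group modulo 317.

79

Since 264 ∈ (Z/317Z)^×, its order divides φ(317) = 317 − 1 = 316 = 2^2 · 79.
Divisors of 316: 1, 2, 4, 79, 158, 316.
Check 264^d mod 317 for each divisor in increasing order:
264^1 ≡ 264
264^2 ≡ 273
264^4 ≡ 34
264^79 ≡ 1
The smallest such exponent is 79, so the order of 264 is 79.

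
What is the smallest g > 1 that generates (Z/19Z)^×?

2

φ(19) = 19 − 1 = 18 = 2 · 3^2.
g is a primitive root iff g^(18/q) ≢ 1 (mod 19) for each prime q ∈ {2, 3}.
g = 2: 2^9 ≡ 18; 2^6 ≡ 7 — none is 1, so 2 is a primitive root.
The smallest primitive root modulo 19 is 2.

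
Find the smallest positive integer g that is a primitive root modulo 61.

2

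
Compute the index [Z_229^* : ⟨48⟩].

Since 48 ∈ (Z/229Z)^×, its order divides φ(229) = 229 − 1 = 228 = 2^2 · 3 · 19.
Divisors of 228: 1, 2, 3, 4, 6, 12, 19, 38, 57, 76, 114, 228.
Compute 48^d (mod 229) for the divisors d until we hit 1:
48^1 ≡ 48 (mod 229)
48^2 ≡ 14 (mod 229)
48^3 ≡ 214 (mod 229)
48^4 ≡ 196 (mod 229)
48^6 ≡ 225 (mod 229)
48^12 ≡ 16 (mod 229)
48^19 ≡ 134 (mod 229)
48^38 ≡ 94 (mod 229)
48^57 ≡ 1 (mod 229) ✓
The order of 48 is 57, so the subgroup it generates has 57 elements.
Index = |(Z/229Z)^×| / |⟨48⟩| = 228 / 57 = 4.

4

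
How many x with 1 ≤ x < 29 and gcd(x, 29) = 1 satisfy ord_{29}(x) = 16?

φ(29) = 29 − 1 = 28 = 2^2 · 7.
(Z/29Z)^× is cyclic (|G| = 28); a cyclic group of order m has exactly φ(d) elements of each order d | m, and none otherwise.
16 does not divide 28, so no element of (Z/29Z)^× has order 16.

0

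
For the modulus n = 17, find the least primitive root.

3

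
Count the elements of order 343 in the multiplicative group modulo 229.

φ(229) = 229 − 1 = 228 = 2^2 · 3 · 19.
(Z/229Z)^× is cyclic (|G| = 228); a cyclic group of order m has exactly φ(d) elements of each order d | m, and none otherwise.
Since 343 ∤ 228, the count is 0.

0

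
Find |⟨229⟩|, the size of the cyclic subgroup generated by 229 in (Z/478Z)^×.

By Lagrange's theorem, ord_478(229) divides φ(478) = φ(2)·φ(239) = 1·238 = 238 = 2 · 7 · 17.
Divisors of 238: 1, 2, 7, 14, 17, 34, 119, 238.
Compute 229^d (mod 478) for the divisors d until we hit 1:
229^1 ≡ 229
229^2 ≡ 339
229^7 ≡ 477
229^14 ≡ 1
The smallest such exponent is 14, so the order of 229 is 14.

14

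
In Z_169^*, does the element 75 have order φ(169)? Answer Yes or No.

No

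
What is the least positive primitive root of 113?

3

φ(113) = 113 − 1 = 112 = 2^4 · 7.
g is a primitive root iff g^(112/q) ≢ 1 (mod 113) for each prime q ∈ {2, 7}.
g = 2: 2^56 ≡ 1 — hits 1, so not a primitive root.
g = 3: 3^56 ≡ 112; 3^16 ≡ 49 — none is 1, so 3 is a primitive root.
Hence the least primitive root of 113 is 3.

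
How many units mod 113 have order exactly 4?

φ(113) = 113 − 1 = 112 = 2^4 · 7.
(Z/113Z)^× is cyclic (|G| = 112); a cyclic group of order m has exactly φ(d) elements of each order d | m, and none otherwise.
4 = 2^2 divides 112, and φ(4) = 2.

2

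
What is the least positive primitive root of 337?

10

φ(337) = 337 − 1 = 336 = 2^4 · 3 · 7.
g is a primitive root iff g^(336/q) ≢ 1 (mod 337) for each prime q ∈ {2, 3, 7}.
g = 2: 2^168 ≡ 1 — hits 1, so not a primitive root.
g = 3: 3^168 ≡ 1 — hits 1, so not a primitive root.
g = 4: 4^168 ≡ 1 — hits 1, so not a primitive root.
g = 5: 5^168 ≡ 336; 5^112 ≡ 1 — hits 1, so not a primitive root.
g = 6: 6^168 ≡ 1 — hits 1, so not a primitive root.
g = 7: 7^168 ≡ 1 — hits 1, so not a primitive root.
g = 8: 8^168 ≡ 1 — hits 1, so not a primitive root.
g = 9: 9^168 ≡ 1 — hits 1, so not a primitive root.
g = 10: 10^168 ≡ 336; 10^112 ≡ 128; 10^48 ≡ 175 — none is 1, so 10 is a primitive root.
Hence the least primitive root of 337 is 10.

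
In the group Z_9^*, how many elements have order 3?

2

φ(9) = φ(3^2) = 3·(3−1) = 6 = 2 · 3.
(Z/9Z)^× is cyclic (|G| = 6); a cyclic group of order m has exactly φ(d) elements of each order d | m, and none otherwise.
3 | 6, and φ(3) = 3 − 1 = 2.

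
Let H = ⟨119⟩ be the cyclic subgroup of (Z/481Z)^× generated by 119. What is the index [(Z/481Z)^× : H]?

36

ord(119) | φ(481) = φ(13·37) = (13−1)·(37−1) = 12·36 = 432 = 2^4 · 3^3.
Divisors of 432: 1, 2, 3, 4, 6, 8, 9, 12, 16, 18, 24, 27, 36, 48, 54, 72, 108, 144, 216, 432.
Compute 119^d (mod 481) for the divisors d until we hit 1:
119^1 ≡ 119
119^2 ≡ 212
119^3 ≡ 216
119^4 ≡ 211
119^6 ≡ 480
119^8 ≡ 269
119^9 ≡ 265
119^12 ≡ 1
So ord_481(119) = 12, hence |⟨119⟩| = 12.
Index = |(Z/481Z)^×| / |⟨119⟩| = 432 / 12 = 36.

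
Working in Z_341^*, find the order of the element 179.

30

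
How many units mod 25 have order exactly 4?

φ(25) = φ(5^2) = 5·(5−1) = 20 = 2^2 · 5.
(Z/25Z)^× is cyclic (|G| = 20); a cyclic group of order m has exactly φ(d) elements of each order d | m, and none otherwise.
4 = 2^2 divides 20, and φ(4) = 2.

2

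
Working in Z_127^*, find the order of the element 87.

21

By Lagrange's theorem, ord_127(87) divides φ(127) = 127 − 1 = 126 = 2 · 3^2 · 7.
Divisors of 126: 1, 2, 3, 6, 7, 9, 14, 18, 21, 42, 63, 126.
Check 87^d mod 127 for each divisor in increasing order:
87^1 ≡ 87 (mod 127)
87^2 ≡ 76 (mod 127)
87^3 ≡ 8 (mod 127)
87^6 ≡ 64 (mod 127)
87^7 ≡ 107 (mod 127)
87^9 ≡ 4 (mod 127)
87^14 ≡ 19 (mod 127)
87^18 ≡ 16 (mod 127)
87^21 ≡ 1 (mod 127) ✓
So ord_127(87) = 21.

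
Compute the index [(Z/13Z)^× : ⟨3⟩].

4

The order of 3 must divide φ(13) = 13 − 1 = 12 = 2^2 · 3.
Divisors of 12: 1, 2, 3, 4, 6, 12.
Test each divisor d:
3^1 ≡ 3 (mod 13)
3^2 ≡ 9 (mod 13)
3^3 ≡ 1 (mod 13) ✓
Thus |⟨3⟩| = ord(3) = 3.
[(Z/13Z)^× : ⟨3⟩] = 12/3 = 4.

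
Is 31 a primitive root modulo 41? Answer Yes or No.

φ(41) = 41 − 1 = 40 = 2^3 · 5.
An element g generates (Z/41Z)^× iff g^(40/q) ≢ 1 (mod 41) for each prime q ∈ {2, 5}.
31^20 ≡ 1 (mod 41)  [q = 2: ≡ 1 ✗]
31^8 ≡ 16 (mod 41)  [q = 5: ≢ 1 ✓]
The check at q = 2 fails, so 31 generates a proper subgroup.

No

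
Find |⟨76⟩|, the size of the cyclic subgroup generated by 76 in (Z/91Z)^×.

12

ord(76) | φ(91) = φ(7·13) = (7−1)·(13−1) = 6·12 = 72 = 2^3 · 3^2.
Divisors of 72: 1, 2, 3, 4, 6, 8, 9, 12, 18, 24, 36, 72.
Check 76^d mod 91 for each divisor in increasing order:
76^1 ≡ 76 (mod 91)
76^2 ≡ 43 (mod 91)
76^3 ≡ 83 (mod 91)
76^4 ≡ 29 (mod 91)
76^6 ≡ 64 (mod 91)
76^8 ≡ 22 (mod 91)
76^9 ≡ 34 (mod 91)
76^12 ≡ 1 (mod 91) ✓
Hence ord(76) = 12.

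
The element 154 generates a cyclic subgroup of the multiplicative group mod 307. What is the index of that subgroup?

3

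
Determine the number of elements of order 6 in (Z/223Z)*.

φ(223) = 223 − 1 = 222 = 2 · 3 · 37.
Since (Z/223Z)^× is cyclic of order 222, the number of elements of order d is φ(d) when d | 222 and 0 otherwise.
6 = 2 · 3 divides 222, and φ(6) = 2.

2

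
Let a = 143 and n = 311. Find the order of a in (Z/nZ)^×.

62

ord(143) | φ(311) = 311 − 1 = 310 = 2 · 5 · 31.
Divisors of 310: 1, 2, 5, 10, 31, 62, 155, 310.
Evaluate successive powers at the divisors of 310:
143^1 ≡ 143 (mod 311)
143^2 ≡ 234 (mod 311)
143^5 ≡ 61 (mod 311)
143^10 ≡ 300 (mod 311)
143^31 ≡ 310 (mod 311)
143^62 ≡ 1 (mod 311) ✓
Hence ord(143) = 62.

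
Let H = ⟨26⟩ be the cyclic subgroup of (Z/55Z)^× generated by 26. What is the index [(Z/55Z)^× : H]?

The order of 26 must divide φ(55) = φ(5·11) = (5−1)·(11−1) = 4·10 = 40 = 2^3 · 5.
Divisors of 40: 1, 2, 4, 5, 8, 10, 20, 40.
Evaluate successive powers at the divisors of 40:
26^1 ≡ 26 (mod 55)
26^2 ≡ 16 (mod 55)
26^4 ≡ 36 (mod 55)
26^5 ≡ 1 (mod 55) ✓
Thus |⟨26⟩| = ord(26) = 5.
The index is φ(55) / ord(26) = 40 / 5 = 8.

8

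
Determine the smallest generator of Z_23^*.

φ(23) = 23 − 1 = 22 = 2 · 11.
Test candidates g = 2, 3, … against the prime factors q ∈ {2, 11} of φ(23): g is a generator iff g^(22/q) ≢ 1 for every such q.
g = 2: 2^11 ≡ 1 — hits 1, so not a primitive root.
g = 3: 3^11 ≡ 1 — hits 1, so not a primitive root.
g = 4: 4^11 ≡ 1 — hits 1, so not a primitive root.
g = 5: 5^11 ≡ 22; 5^2 ≡ 2 — none is 1, so 5 is a primitive root.
So 5 is the smallest generator of (Z/23Z)^×.

5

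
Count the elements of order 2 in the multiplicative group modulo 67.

1

φ(67) = 67 − 1 = 66 = 2 · 3 · 11.
Since (Z/67Z)^× is cyclic of order 66, the number of elements of order d is φ(d) when d | 66 and 0 otherwise.
2 | 66, and φ(2) = 2 − 1 = 1.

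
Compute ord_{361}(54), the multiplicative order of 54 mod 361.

9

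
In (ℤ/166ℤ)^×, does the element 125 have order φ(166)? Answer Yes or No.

φ(166) = φ(2)·φ(83) = 1·82 = 82 = 2 · 41.
It suffices to check that the order of 125 is not a proper divisor of 82: compute 125^(82/q) for q ∈ {2, 41}.
125^41 ≡ 165 (mod 166)  [q = 2: ≢ 1 ✓]
125^2 ≡ 21 (mod 166)  [q = 41: ≢ 1 ✓]
None equal 1, so ord_166(125) = 82: 125 is a primitive root.

Yes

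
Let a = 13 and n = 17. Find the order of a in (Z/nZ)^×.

4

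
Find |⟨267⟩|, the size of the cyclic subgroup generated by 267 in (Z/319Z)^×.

70

Since 267 ∈ (Z/319Z)^×, its order divides φ(319) = φ(11·29) = (11−1)·(29−1) = 10·28 = 280 = 2^3 · 5 · 7.
Divisors of 280: 1, 2, 4, 5, 7, 8, 10, 14, 20, 28, 35, 40, 56, 70, 140, 280.
Check 267^d mod 319 for each divisor in increasing order:
267^1 ≡ 267 (mod 319)
267^2 ≡ 152 (mod 319)
267^4 ≡ 136 (mod 319)
267^5 ≡ 265 (mod 319)
267^7 ≡ 86 (mod 319)
267^8 ≡ 313 (mod 319)
267^10 ≡ 45 (mod 319)
267^14 ≡ 59 (mod 319)
267^20 ≡ 111 (mod 319)
267^28 ≡ 291 (mod 319)
267^35 ≡ 144 (mod 319)
267^40 ≡ 199 (mod 319)
267^56 ≡ 146 (mod 319)
267^70 ≡ 1 (mod 319) ✓
The smallest such exponent is 70, so the order of 267 is 70.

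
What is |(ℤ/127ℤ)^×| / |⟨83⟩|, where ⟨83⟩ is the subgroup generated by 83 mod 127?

1

ord(83) | φ(127) = 127 − 1 = 126 = 2 · 3^2 · 7.
Divisors of 126: 1, 2, 3, 6, 7, 9, 14, 18, 21, 42, 63, 126.
Compute 83^d (mod 127) for the divisors d until we hit 1:
83^1 ≡ 83 (mod 127)
83^2 ≡ 31 (mod 127)
83^3 ≡ 33 (mod 127)
83^6 ≡ 73 (mod 127)
83^7 ≡ 90 (mod 127)
83^9 ≡ 123 (mod 127)
83^14 ≡ 99 (mod 127)
83^18 ≡ 16 (mod 127)
83^21 ≡ 20 (mod 127)
83^42 ≡ 19 (mod 127)
83^63 ≡ 126 (mod 127)
83^126 ≡ 1 (mod 127) ✓
The order of 83 is 126, so the subgroup it generates has 126 elements.
[(Z/127Z)^× : ⟨83⟩] = 126/126 = 1.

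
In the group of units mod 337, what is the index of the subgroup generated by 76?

3

By Lagrange's theorem, ord_337(76) divides φ(337) = 337 − 1 = 336 = 2^4 · 3 · 7.
Divisors of 336: 1, 2, 3, 4, 6, 7, 8, 12, 14, 16, 21, 24, 28, 42, 48, 56, 84, 112, 168, 336.
Check 76^d mod 337 for each divisor in increasing order:
76^1 ≡ 76 (mod 337)
76^2 ≡ 47 (mod 337)
76^3 ≡ 202 (mod 337)
76^4 ≡ 187 (mod 337)
76^6 ≡ 27 (mod 337)
76^7 ≡ 30 (mod 337)
76^8 ≡ 258 (mod 337)
76^12 ≡ 55 (mod 337)
76^14 ≡ 226 (mod 337)
76^16 ≡ 175 (mod 337)
76^21 ≡ 40 (mod 337)
76^24 ≡ 329 (mod 337)
76^28 ≡ 189 (mod 337)
76^42 ≡ 252 (mod 337)
76^48 ≡ 64 (mod 337)
76^56 ≡ 336 (mod 337)
76^84 ≡ 148 (mod 337)
76^112 ≡ 1 (mod 337) ✓
So ord_337(76) = 112, hence |⟨76⟩| = 112.
[(Z/337Z)^× : ⟨76⟩] = 336/112 = 3.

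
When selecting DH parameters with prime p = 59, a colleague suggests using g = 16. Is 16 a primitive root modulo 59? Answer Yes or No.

No

φ(59) = 59 − 1 = 58 = 2 · 29.
16 is a primitive root mod 59 iff 16^(φ(59)/q) ≢ 1 for every prime q | φ(59), i.e. q ∈ {2, 29}.
16^29 ≡ 1 (mod 59)  [q = 2: ≡ 1 ✗]
16^2 ≡ 20 (mod 59)  [q = 29: ≢ 1 ✓]
16^29 ≡ 1 shows ord(16) | 29, strictly less than φ(59); not a primitive root.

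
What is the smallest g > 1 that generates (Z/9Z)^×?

2

φ(9) = φ(3^2) = 3·(3−1) = 6 = 2 · 3.
g is a primitive root iff g^(6/q) ≢ 1 (mod 9) for each prime q ∈ {2, 3}.
g = 2: 2^3 ≡ 8; 2^2 ≡ 4 — none is 1, so 2 is a primitive root.
The smallest primitive root modulo 9 is 2.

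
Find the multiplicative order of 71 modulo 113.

Since 71 ∈ (Z/113Z)^×, its order divides φ(113) = 113 − 1 = 112 = 2^4 · 7.
Divisors of 112: 1, 2, 4, 7, 8, 14, 16, 28, 56, 112.
Evaluate successive powers at the divisors of 112:
71^1 ≡ 71 (mod 113)
71^2 ≡ 69 (mod 113)
71^4 ≡ 15 (mod 113)
71^7 ≡ 35 (mod 113)
71^8 ≡ 112 (mod 113)
71^14 ≡ 95 (mod 113)
71^16 ≡ 1 (mod 113) ✓
So ord_113(71) = 16.

16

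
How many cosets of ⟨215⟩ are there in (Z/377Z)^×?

28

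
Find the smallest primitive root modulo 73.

φ(73) = 73 − 1 = 72 = 2^3 · 3^2.
Test candidates g = 2, 3, … against the prime factors q ∈ {2, 3} of φ(73): g is a generator iff g^(72/q) ≢ 1 for every such q.
g = 2: 2^36 ≡ 1 — hits 1, so not a primitive root.
g = 3: 3^36 ≡ 1 — hits 1, so not a primitive root.
g = 4: 4^36 ≡ 1 — hits 1, so not a primitive root.
g = 5: 5^36 ≡ 72; 5^24 ≡ 8 — none is 1, so 5 is a primitive root.
Hence the least primitive root of 73 is 5.

5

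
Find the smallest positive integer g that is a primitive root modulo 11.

φ(11) = 11 − 1 = 10 = 2 · 5.
Test candidates g = 2, 3, … against the prime factors q ∈ {2, 5} of φ(11): g is a generator iff g^(10/q) ≢ 1 for every such q.
g = 2: 2^5 ≡ 10; 2^2 ≡ 4 — none is 1, so 2 is a primitive root.
So 2 is the smallest generator of (Z/11Z)^×.

2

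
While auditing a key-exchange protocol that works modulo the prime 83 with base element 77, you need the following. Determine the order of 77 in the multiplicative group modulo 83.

41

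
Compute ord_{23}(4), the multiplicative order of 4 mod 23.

11

ord(4) | φ(23) = 23 − 1 = 22 = 2 · 11.
Divisors of 22: 1, 2, 11, 22.
Evaluate successive powers at the divisors of 22:
4^1 ≡ 4 (mod 23)
4^2 ≡ 16 (mod 23)
4^11 ≡ 1 (mod 23) ✓
Therefore the multiplicative order of 4 modulo 23 is 11.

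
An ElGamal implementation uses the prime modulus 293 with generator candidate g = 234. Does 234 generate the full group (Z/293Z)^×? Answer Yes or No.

φ(293) = 293 − 1 = 292 = 2^2 · 73.
An element g generates (Z/293Z)^× iff g^(292/q) ≢ 1 (mod 293) for each prime q ∈ {2, 73}.
234^146 ≡ 1 (mod 293)  [q = 2: ≡ 1 ✗]
234^4 ≡ 53 (mod 293)  [q = 73: ≢ 1 ✓]
Since 234^146 ≡ 1, the order of 234 divides 146 < 292, so 234 is not a primitive root.

No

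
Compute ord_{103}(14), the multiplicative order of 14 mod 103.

By Lagrange's theorem, ord_103(14) divides φ(103) = 103 − 1 = 102 = 2 · 3 · 17.
Divisors of 102: 1, 2, 3, 6, 17, 34, 51, 102.
Compute 14^d (mod 103) for the divisors d until we hit 1:
14^1 ≡ 14 (mod 103)
14^2 ≡ 93 (mod 103)
14^3 ≡ 66 (mod 103)
14^6 ≡ 30 (mod 103)
14^17 ≡ 1 (mod 103) ✓
Therefore the multiplicative order of 14 modulo 103 is 17.

17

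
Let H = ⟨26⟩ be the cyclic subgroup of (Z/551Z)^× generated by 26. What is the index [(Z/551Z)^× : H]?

ord(26) | φ(551) = φ(19·29) = (19−1)·(29−1) = 18·28 = 504 = 2^3 · 3^2 · 7.
Divisors of 504: 1, 2, 3, 4, 6, 7, 8, 9, 12, 14, 18, 21, 24, 28, 36, 42, 56, 63, 72, 84, 126, 168, 252, 504.
Compute 26^d (mod 551) for the divisors d until we hit 1:
26^1 ≡ 26
26^2 ≡ 125
26^3 ≡ 495
26^4 ≡ 197
26^6 ≡ 381
26^7 ≡ 539
26^8 ≡ 239
26^9 ≡ 153
26^12 ≡ 248
26^14 ≡ 144
26^18 ≡ 267
26^21 ≡ 476
26^24 ≡ 343
26^28 ≡ 349
26^36 ≡ 210
26^42 ≡ 115
26^56 ≡ 30
26^63 ≡ 191
26^72 ≡ 20
26^84 ≡ 1
The order of 26 is 84, so the subgroup it generates has 84 elements.
Index = |(Z/551Z)^×| / |⟨26⟩| = 504 / 84 = 6.

6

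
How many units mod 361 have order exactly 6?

φ(361) = φ(19^2) = 19·(19−1) = 342 = 2 · 3^2 · 19.
Since (Z/361Z)^× is cyclic of order 342, the number of elements of order d is φ(d) when d | 342 and 0 otherwise.
6 = 2 · 3 divides 342, and φ(6) = 2.

2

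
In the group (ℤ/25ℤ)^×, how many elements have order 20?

φ(25) = φ(5^2) = 5·(5−1) = 20 = 2^2 · 5.
In a cyclic group of order 20, there are φ(d) elements of order d for each divisor d of 20, and zero for non-divisors.
20 = 2^2 · 5 divides 20, and φ(20) = 8.

8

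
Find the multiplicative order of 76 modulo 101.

ord(76) | φ(101) = 101 − 1 = 100 = 2^2 · 5^2.
Divisors of 100: 1, 2, 4, 5, 10, 20, 25, 50, 100.
Check 76^d mod 101 for each divisor in increasing order:
76^1 ≡ 76
76^2 ≡ 19
76^4 ≡ 58
76^5 ≡ 65
76^10 ≡ 84
76^20 ≡ 87
76^25 ≡ 100
76^50 ≡ 1
Therefore the multiplicative order of 76 modulo 101 is 50.

50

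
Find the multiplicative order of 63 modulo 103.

51

The order of 63 must divide φ(103) = 103 − 1 = 102 = 2 · 3 · 17.
Divisors of 102: 1, 2, 3, 6, 17, 34, 51, 102.
Test each divisor d:
63^1 ≡ 63
63^2 ≡ 55
63^3 ≡ 66
63^6 ≡ 30
63^17 ≡ 46
63^34 ≡ 56
63^51 ≡ 1
Therefore the multiplicative order of 63 modulo 103 is 51.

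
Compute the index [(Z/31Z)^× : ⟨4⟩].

ord(4) | φ(31) = 31 − 1 = 30 = 2 · 3 · 5.
Divisors of 30: 1, 2, 3, 5, 6, 10, 15, 30.
Evaluate successive powers at the divisors of 30:
4^1 ≡ 4
4^2 ≡ 16
4^3 ≡ 2
4^5 ≡ 1
Thus |⟨4⟩| = ord(4) = 5.
The index is φ(31) / ord(4) = 30 / 5 = 6.

6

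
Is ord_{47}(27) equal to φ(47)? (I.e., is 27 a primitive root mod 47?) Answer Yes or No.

No

φ(47) = 47 − 1 = 46 = 2 · 23.
Test 27^(46/q) mod 47 for each prime factor q of 46:
27^23 ≡ 1 (mod 47)  [q = 2: ≡ 1 ✗]
27^2 ≡ 24 (mod 47)  [q = 23: ≢ 1 ✓]
27^23 ≡ 1 shows ord(27) | 23, strictly less than φ(47); not a primitive root.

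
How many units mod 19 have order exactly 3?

φ(19) = 19 − 1 = 18 = 2 · 3^2.
Since (Z/19Z)^× is cyclic of order 18, the number of elements of order d is φ(d) when d | 18 and 0 otherwise.
3 | 18, and φ(3) = 3 − 1 = 2.

2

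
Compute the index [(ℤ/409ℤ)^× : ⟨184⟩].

8

ord(184) | φ(409) = 409 − 1 = 408 = 2^3 · 3 · 17.
Divisors of 408: 1, 2, 3, 4, 6, 8, 12, 17, 24, 34, 51, 68, 102, 136, 204, 408.
Compute 184^d (mod 409) for the divisors d until we hit 1:
184^1 ≡ 184 (mod 409)
184^2 ≡ 318 (mod 409)
184^3 ≡ 25 (mod 409)
184^4 ≡ 101 (mod 409)
184^6 ≡ 216 (mod 409)
184^8 ≡ 385 (mod 409)
184^12 ≡ 30 (mod 409)
184^17 ≡ 53 (mod 409)
184^24 ≡ 82 (mod 409)
184^34 ≡ 355 (mod 409)
184^51 ≡ 1 (mod 409) ✓
The order of 184 is 51, so the subgroup it generates has 51 elements.
Index = |(Z/409Z)^×| / |⟨184⟩| = 408 / 51 = 8.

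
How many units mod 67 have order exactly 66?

20

φ(67) = 67 − 1 = 66 = 2 · 3 · 11.
Since (Z/67Z)^× is cyclic of order 66, the number of elements of order d is φ(d) when d | 66 and 0 otherwise.
66 = 2 · 3 · 11 divides 66, and φ(66) = 20.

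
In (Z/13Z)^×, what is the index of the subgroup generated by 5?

ord(5) | φ(13) = 13 − 1 = 12 = 2^2 · 3.
Divisors of 12: 1, 2, 3, 4, 6, 12.
Test each divisor d:
5^1 ≡ 5 (mod 13)
5^2 ≡ 12 (mod 13)
5^3 ≡ 8 (mod 13)
5^4 ≡ 1 (mod 13) ✓
Thus |⟨5⟩| = ord(5) = 4.
Index = |(Z/13Z)^×| / |⟨5⟩| = 12 / 4 = 3.

3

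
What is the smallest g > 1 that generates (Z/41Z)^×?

6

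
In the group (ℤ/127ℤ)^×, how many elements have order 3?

2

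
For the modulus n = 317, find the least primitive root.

φ(317) = 317 − 1 = 316 = 2^2 · 79.
g is a primitive root iff g^(316/q) ≢ 1 (mod 317) for each prime q ∈ {2, 79}.
g = 2: 2^158 ≡ 316; 2^4 ≡ 16 — none is 1, so 2 is a primitive root.
The smallest primitive root modulo 317 is 2.

2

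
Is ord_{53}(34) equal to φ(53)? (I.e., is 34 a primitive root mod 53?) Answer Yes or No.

Yes

φ(53) = 53 − 1 = 52 = 2^2 · 13.
Test 34^(52/q) mod 53 for each prime factor q of 52:
34^26 ≡ 52 (mod 53)  [q = 2: ≢ 1 ✓]
34^4 ≡ 47 (mod 53)  [q = 13: ≢ 1 ✓]
None equal 1, so ord_53(34) = 52: 34 is a primitive root.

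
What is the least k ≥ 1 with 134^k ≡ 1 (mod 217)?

15

The order of 134 must divide φ(217) = φ(7·31) = (7−1)·(31−1) = 6·30 = 180 = 2^2 · 3^2 · 5.
Divisors of 180: 1, 2, 3, 4, 5, 6, 9, 10, 12, 15, 18, 20, 30, 36, 45, 60, 90, 180.
Evaluate successive powers at the divisors of 180:
134^1 ≡ 134
134^2 ≡ 162
134^3 ≡ 8
134^4 ≡ 204
134^5 ≡ 211
134^6 ≡ 64
134^9 ≡ 78
134^10 ≡ 36
134^12 ≡ 190
134^15 ≡ 1
The smallest such exponent is 15, so the order of 134 is 15.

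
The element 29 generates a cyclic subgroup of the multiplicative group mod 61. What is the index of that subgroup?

Since 29 ∈ (Z/61Z)^×, its order divides φ(61) = 61 − 1 = 60 = 2^2 · 3 · 5.
Divisors of 60: 1, 2, 3, 4, 5, 6, 10, 12, 15, 20, 30, 60.
Evaluate successive powers at the divisors of 60:
29^1 ≡ 29
29^2 ≡ 48
29^3 ≡ 50
29^4 ≡ 47
29^5 ≡ 21
29^6 ≡ 60
29^10 ≡ 14
29^12 ≡ 1
So ord_61(29) = 12, hence |⟨29⟩| = 12.
The index is φ(61) / ord(29) = 60 / 12 = 5.

5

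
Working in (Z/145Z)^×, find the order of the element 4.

ord(4) | φ(145) = φ(5·29) = (5−1)·(29−1) = 4·28 = 112 = 2^4 · 7.
Divisors of 112: 1, 2, 4, 7, 8, 14, 16, 28, 56, 112.
Check 4^d mod 145 for each divisor in increasing order:
4^1 ≡ 4 (mod 145)
4^2 ≡ 16 (mod 145)
4^4 ≡ 111 (mod 145)
4^7 ≡ 144 (mod 145)
4^8 ≡ 141 (mod 145)
4^14 ≡ 1 (mod 145) ✓
Therefore the multiplicative order of 4 modulo 145 is 14.

14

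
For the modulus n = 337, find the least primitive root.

10

φ(337) = 337 − 1 = 336 = 2^4 · 3 · 7.
g is a primitive root iff g^(336/q) ≢ 1 (mod 337) for each prime q ∈ {2, 3, 7}.
g = 2: 2^168 ≡ 1 — hits 1, so not a primitive root.
g = 3: 3^168 ≡ 1 — hits 1, so not a primitive root.
g = 4: 4^168 ≡ 1 — hits 1, so not a primitive root.
g = 5: 5^168 ≡ 336; 5^112 ≡ 1 — hits 1, so not a primitive root.
g = 6: 6^168 ≡ 1 — hits 1, so not a primitive root.
g = 7: 7^168 ≡ 1 — hits 1, so not a primitive root.
g = 8: 8^168 ≡ 1 — hits 1, so not a primitive root.
g = 9: 9^168 ≡ 1 — hits 1, so not a primitive root.
g = 10: 10^168 ≡ 336; 10^112 ≡ 128; 10^48 ≡ 175 — none is 1, so 10 is a primitive root.
The smallest primitive root modulo 337 is 10.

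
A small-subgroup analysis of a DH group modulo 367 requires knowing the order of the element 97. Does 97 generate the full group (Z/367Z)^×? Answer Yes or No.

φ(367) = 367 − 1 = 366 = 2 · 3 · 61.
It suffices to check that the order of 97 is not a proper divisor of 366: compute 97^(366/q) for q ∈ {2, 3, 61}.
97^183 ≡ 366 (mod 367)  [q = 2: ≢ 1 ✓]
97^122 ≡ 283 (mod 367)  [q = 3: ≢ 1 ✓]
97^6 ≡ 200 (mod 367)  [q = 61: ≢ 1 ✓]
All checks pass, so 97 has order 366 and is a primitive root modulo 367.

Yes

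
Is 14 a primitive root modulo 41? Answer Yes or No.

φ(41) = 41 − 1 = 40 = 2^3 · 5.
It suffices to check that the order of 14 is not a proper divisor of 40: compute 14^(40/q) for q ∈ {2, 5}.
14^20 ≡ 40 (mod 41)  [q = 2: ≢ 1 ✓]
14^8 ≡ 1 (mod 41)  [q = 5: ≡ 1 ✗]
14^8 ≡ 1 shows ord(14) | 8, strictly less than φ(41); not a primitive root.

No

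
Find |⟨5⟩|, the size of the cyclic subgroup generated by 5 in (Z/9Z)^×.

6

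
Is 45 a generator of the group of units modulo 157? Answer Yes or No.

No

φ(157) = 157 − 1 = 156 = 2^2 · 3 · 13.
45 is a primitive root mod 157 iff 45^(φ(157)/q) ≢ 1 for every prime q | φ(157), i.e. q ∈ {2, 3, 13}.
45^78 ≡ 156 (mod 157)  [q = 2: ≢ 1 ✓]
45^52 ≡ 1 (mod 157)  [q = 3: ≡ 1 ✗]
45^12 ≡ 39 (mod 157)  [q = 13: ≢ 1 ✓]
Since 45^52 ≡ 1, the order of 45 divides 52 < 156, so 45 is not a primitive root.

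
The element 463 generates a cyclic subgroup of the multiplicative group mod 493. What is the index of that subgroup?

Since 463 ∈ (Z/493Z)^×, its order divides φ(493) = φ(17·29) = (17−1)·(29−1) = 16·28 = 448 = 2^6 · 7.
Divisors of 448: 1, 2, 4, 7, 8, 14, 16, 28, 32, 56, 64, 112, 224, 448.
Check 463^d mod 493 for each divisor in increasing order:
463^1 ≡ 463 (mod 493)
463^2 ≡ 407 (mod 493)
463^4 ≡ 1 (mod 493) ✓
So ord_493(463) = 4, hence |⟨463⟩| = 4.
The index is φ(493) / ord(463) = 448 / 4 = 112.

112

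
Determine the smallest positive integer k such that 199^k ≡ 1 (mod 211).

7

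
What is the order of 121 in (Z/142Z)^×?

35

Since 121 ∈ (Z/142Z)^×, its order divides φ(142) = φ(2)·φ(71) = 1·70 = 70 = 2 · 5 · 7.
Divisors of 70: 1, 2, 5, 7, 10, 14, 35, 70.
Compute 121^d (mod 142) for the divisors d until we hit 1:
121^1 ≡ 121
121^2 ≡ 15
121^5 ≡ 103
121^7 ≡ 125
121^10 ≡ 101
121^14 ≡ 5
121^35 ≡ 1
So ord_142(121) = 35.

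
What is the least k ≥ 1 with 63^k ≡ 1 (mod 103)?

51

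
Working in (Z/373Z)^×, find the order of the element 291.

By Lagrange's theorem, ord_373(291) divides φ(373) = 373 − 1 = 372 = 2^2 · 3 · 31.
Divisors of 372: 1, 2, 3, 4, 6, 12, 31, 62, 93, 124, 186, 372.
Evaluate successive powers at the divisors of 372:
291^1 ≡ 291 (mod 373)
291^2 ≡ 10 (mod 373)
291^3 ≡ 299 (mod 373)
291^4 ≡ 100 (mod 373)
291^6 ≡ 254 (mod 373)
291^12 ≡ 360 (mod 373)
291^31 ≡ 69 (mod 373)
291^62 ≡ 285 (mod 373)
291^93 ≡ 269 (mod 373)
291^124 ≡ 284 (mod 373)
291^186 ≡ 372 (mod 373)
291^372 ≡ 1 (mod 373) ✓
So ord_373(291) = 372.

372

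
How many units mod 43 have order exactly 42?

φ(43) = 43 − 1 = 42 = 2 · 3 · 7.
In a cyclic group of order 42, there are φ(d) elements of order d for each divisor d of 42, and zero for non-divisors.
42 = 2 · 3 · 7 divides 42, and φ(42) = 12.

12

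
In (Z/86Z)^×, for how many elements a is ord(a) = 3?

φ(86) = φ(2)·φ(43) = 1·42 = 42 = 2 · 3 · 7.
In a cyclic group of order 42, there are φ(d) elements of order d for each divisor d of 42, and zero for non-divisors.
3 | 42, and φ(3) = 3 − 1 = 2.

2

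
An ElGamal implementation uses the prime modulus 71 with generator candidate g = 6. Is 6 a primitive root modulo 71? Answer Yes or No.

No

φ(71) = 71 − 1 = 70 = 2 · 5 · 7.
6 is a primitive root mod 71 iff 6^(φ(71)/q) ≢ 1 for every prime q | φ(71), i.e. q ∈ {2, 5, 7}.
6^35 ≡ 1 (mod 71)  [q = 2: ≡ 1 ✗]
6^14 ≡ 5 (mod 71)  [q = 5: ≢ 1 ✓]
6^10 ≡ 20 (mod 71)  [q = 7: ≢ 1 ✓]
The check at q = 2 fails, so 6 generates a proper subgroup.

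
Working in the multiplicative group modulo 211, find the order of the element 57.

210

By Lagrange's theorem, ord_211(57) divides φ(211) = 211 − 1 = 210 = 2 · 3 · 5 · 7.
Divisors of 210: 1, 2, 3, 5, 6, 7, 10, 14, 15, 21, 30, 35, 42, 70, 105, 210.
Check 57^d mod 211 for each divisor in increasing order:
57^1 ≡ 57 (mod 211)
57^2 ≡ 84 (mod 211)
57^3 ≡ 146 (mod 211)
57^5 ≡ 26 (mod 211)
57^6 ≡ 5 (mod 211)
57^7 ≡ 74 (mod 211)
57^10 ≡ 43 (mod 211)
57^14 ≡ 201 (mod 211)
57^15 ≡ 63 (mod 211)
57^21 ≡ 104 (mod 211)
57^30 ≡ 171 (mod 211)
57^35 ≡ 15 (mod 211)
57^42 ≡ 55 (mod 211)
57^70 ≡ 14 (mod 211)
57^105 ≡ 210 (mod 211)
57^210 ≡ 1 (mod 211) ✓
Hence ord(57) = 210.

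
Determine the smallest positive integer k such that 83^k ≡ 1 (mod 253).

110

Since 83 ∈ (Z/253Z)^×, its order divides φ(253) = φ(11·23) = (11−1)·(23−1) = 10·22 = 220 = 2^2 · 5 · 11.
Divisors of 220: 1, 2, 4, 5, 10, 11, 20, 22, 44, 55, 110, 220.
Test each divisor d:
83^1 ≡ 83
83^2 ≡ 58
83^4 ≡ 75
83^5 ≡ 153
83^10 ≡ 133
83^11 ≡ 160
83^20 ≡ 232
83^22 ≡ 47
83^44 ≡ 185
83^55 ≡ 252
83^110 ≡ 1
Hence ord(83) = 110.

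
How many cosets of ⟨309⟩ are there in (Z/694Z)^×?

Since 309 ∈ (Z/694Z)^×, its order divides φ(694) = φ(2)·φ(347) = 1·346 = 346 = 2 · 173.
Divisors of 346: 1, 2, 173, 346.
Test each divisor d:
309^1 ≡ 309 (mod 694)
309^2 ≡ 403 (mod 694)
309^173 ≡ 693 (mod 694)
309^346 ≡ 1 (mod 694) ✓
So ord_694(309) = 346, hence |⟨309⟩| = 346.
[(Z/694Z)^× : ⟨309⟩] = 346/346 = 1.

1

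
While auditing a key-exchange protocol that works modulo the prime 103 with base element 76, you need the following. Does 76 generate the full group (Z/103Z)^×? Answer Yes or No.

No

φ(103) = 103 − 1 = 102 = 2 · 3 · 17.
It suffices to check that the order of 76 is not a proper divisor of 102: compute 76^(102/q) for q ∈ {2, 3, 17}.
76^51 ≡ 1 (mod 103)  [q = 2: ≡ 1 ✗]
76^34 ≡ 1 (mod 103)  [q = 3: ≡ 1 ✗]
76^6 ≡ 100 (mod 103)  [q = 17: ≢ 1 ✓]
The check at q = 2 fails, so 76 generates a proper subgroup.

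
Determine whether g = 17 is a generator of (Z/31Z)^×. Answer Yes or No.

φ(31) = 31 − 1 = 30 = 2 · 3 · 5.
An element g generates (Z/31Z)^× iff g^(30/q) ≢ 1 (mod 31) for each prime q ∈ {2, 3, 5}.
17^15 ≡ 30 (mod 31)  [q = 2: ≢ 1 ✓]
17^10 ≡ 25 (mod 31)  [q = 3: ≢ 1 ✓]
17^6 ≡ 8 (mod 31)  [q = 5: ≢ 1 ✓]
All checks pass, so 17 has order 30 and is a primitive root modulo 31.

Yes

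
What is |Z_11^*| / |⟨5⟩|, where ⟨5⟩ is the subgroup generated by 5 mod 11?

2

By Lagrange's theorem, ord_11(5) divides φ(11) = 11 − 1 = 10 = 2 · 5.
Divisors of 10: 1, 2, 5, 10.
Evaluate successive powers at the divisors of 10:
5^1 ≡ 5
5^2 ≡ 3
5^5 ≡ 1
The order of 5 is 5, so the subgroup it generates has 5 elements.
[(Z/11Z)^× : ⟨5⟩] = 10/5 = 2.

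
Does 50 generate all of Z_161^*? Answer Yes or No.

No

161 = 7 · 23 is a product of two distinct odd primes, so (Z/161Z)^× ≅ (Z/7Z)^× × (Z/23Z)^× is not cyclic.
No primitive root modulo 161 exists; in particular 50 is not one.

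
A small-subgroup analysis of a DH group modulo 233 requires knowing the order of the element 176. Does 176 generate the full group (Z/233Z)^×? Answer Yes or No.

Yes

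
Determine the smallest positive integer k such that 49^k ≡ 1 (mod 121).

55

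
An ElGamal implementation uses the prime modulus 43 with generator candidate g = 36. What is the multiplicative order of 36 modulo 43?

3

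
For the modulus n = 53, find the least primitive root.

2

φ(53) = 53 − 1 = 52 = 2^2 · 13.
g is a primitive root iff g^(52/q) ≢ 1 (mod 53) for each prime q ∈ {2, 13}.
g = 2: 2^26 ≡ 52; 2^4 ≡ 16 — none is 1, so 2 is a primitive root.
Hence the least primitive root of 53 is 2.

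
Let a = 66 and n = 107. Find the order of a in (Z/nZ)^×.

By Lagrange's theorem, ord_107(66) divides φ(107) = 107 − 1 = 106 = 2 · 53.
Divisors of 106: 1, 2, 53, 106.
Test each divisor d:
66^1 ≡ 66 (mod 107)
66^2 ≡ 76 (mod 107)
66^53 ≡ 106 (mod 107)
66^106 ≡ 1 (mod 107) ✓
Hence ord(66) = 106.

106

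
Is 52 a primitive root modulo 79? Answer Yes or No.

No

φ(79) = 79 − 1 = 78 = 2 · 3 · 13.
52 is a primitive root mod 79 iff 52^(φ(79)/q) ≢ 1 for every prime q | φ(79), i.e. q ∈ {2, 3, 13}.
52^39 ≡ 1 (mod 79)  [q = 2: ≡ 1 ✗]
52^26 ≡ 1 (mod 79)  [q = 3: ≡ 1 ✗]
52^6 ≡ 65 (mod 79)  [q = 13: ≢ 1 ✓]
Since 52^39 ≡ 1, the order of 52 divides 39 < 78, so 52 is not a primitive root.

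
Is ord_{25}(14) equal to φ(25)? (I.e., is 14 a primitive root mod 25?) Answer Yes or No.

No

φ(25) = φ(5^2) = 5·(5−1) = 20 = 2^2 · 5.
14 is a primitive root mod 25 iff 14^(φ(25)/q) ≢ 1 for every prime q | φ(25), i.e. q ∈ {2, 5}.
14^10 ≡ 1 (mod 25)  [q = 2: ≡ 1 ✗]
14^4 ≡ 16 (mod 25)  [q = 5: ≢ 1 ✓]
14^10 ≡ 1 shows ord(14) | 10, strictly less than φ(25); not a primitive root.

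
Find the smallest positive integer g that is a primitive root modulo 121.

2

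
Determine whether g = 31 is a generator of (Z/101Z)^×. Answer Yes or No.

No

φ(101) = 101 − 1 = 100 = 2^2 · 5^2.
Test 31^(100/q) mod 101 for each prime factor q of 100:
31^50 ≡ 1 (mod 101)  [q = 2: ≡ 1 ✗]
31^20 ≡ 84 (mod 101)  [q = 5: ≢ 1 ✓]
Since 31^50 ≡ 1, the order of 31 divides 50 < 100, so 31 is not a primitive root.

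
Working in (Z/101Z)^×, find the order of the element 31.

The order of 31 must divide φ(101) = 101 − 1 = 100 = 2^2 · 5^2.
Divisors of 100: 1, 2, 4, 5, 10, 20, 25, 50, 100.
Check 31^d mod 101 for each divisor in increasing order:
31^1 ≡ 31 (mod 101)
31^2 ≡ 52 (mod 101)
31^4 ≡ 78 (mod 101)
31^5 ≡ 95 (mod 101)
31^10 ≡ 36 (mod 101)
31^20 ≡ 84 (mod 101)
31^25 ≡ 1 (mod 101) ✓
Hence ord(31) = 25.

25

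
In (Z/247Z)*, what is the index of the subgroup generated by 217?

36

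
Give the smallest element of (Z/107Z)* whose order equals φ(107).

φ(107) = 107 − 1 = 106 = 2 · 53.
g is a primitive root iff g^(106/q) ≢ 1 (mod 107) for each prime q ∈ {2, 53}.
g = 2: 2^53 ≡ 106; 2^2 ≡ 4 — none is 1, so 2 is a primitive root.
The smallest primitive root modulo 107 is 2.

2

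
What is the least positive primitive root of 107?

2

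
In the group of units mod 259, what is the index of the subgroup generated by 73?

ord(73) | φ(259) = φ(7·37) = (7−1)·(37−1) = 6·36 = 216 = 2^3 · 3^3.
Divisors of 216: 1, 2, 3, 4, 6, 8, 9, 12, 18, 24, 27, 36, 54, 72, 108, 216.
Evaluate successive powers at the divisors of 216:
73^1 ≡ 73
73^2 ≡ 149
73^3 ≡ 258
73^4 ≡ 186
73^6 ≡ 1
The order of 73 is 6, so the subgroup it generates has 6 elements.
Index = |(Z/259Z)^×| / |⟨73⟩| = 216 / 6 = 36.

36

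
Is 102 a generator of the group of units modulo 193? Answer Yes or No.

φ(193) = 193 − 1 = 192 = 2^6 · 3.
An element g generates (Z/193Z)^× iff g^(192/q) ≢ 1 (mod 193) for each prime q ∈ {2, 3}.
102^96 ≡ 192 (mod 193)  [q = 2: ≢ 1 ✓]
102^64 ≡ 108 (mod 193)  [q = 3: ≢ 1 ✓]
Every test exponent gives a nontrivial residue, hence 102 generates the full group.

Yes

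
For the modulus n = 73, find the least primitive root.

5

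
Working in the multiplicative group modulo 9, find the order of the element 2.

6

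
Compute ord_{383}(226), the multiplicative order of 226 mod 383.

ord(226) | φ(383) = 383 − 1 = 382 = 2 · 191.
Divisors of 382: 1, 2, 191, 382.
Check 226^d mod 383 for each divisor in increasing order:
226^1 ≡ 226 (mod 383)
226^2 ≡ 137 (mod 383)
226^191 ≡ 1 (mod 383) ✓
So ord_383(226) = 191.

191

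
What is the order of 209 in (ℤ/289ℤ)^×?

272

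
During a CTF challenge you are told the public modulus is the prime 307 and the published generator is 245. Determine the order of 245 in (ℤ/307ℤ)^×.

306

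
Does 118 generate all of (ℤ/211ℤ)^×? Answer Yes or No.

φ(211) = 211 − 1 = 210 = 2 · 3 · 5 · 7.
118 is a primitive root mod 211 iff 118^(φ(211)/q) ≢ 1 for every prime q | φ(211), i.e. q ∈ {2, 3, 5, 7}.
118^105 ≡ 210 (mod 211)  [q = 2: ≢ 1 ✓]
118^70 ≡ 14 (mod 211)  [q = 3: ≢ 1 ✓]
118^42 ≡ 188 (mod 211)  [q = 5: ≢ 1 ✓]
118^30 ≡ 148 (mod 211)  [q = 7: ≢ 1 ✓]
Every test exponent gives a nontrivial residue, hence 118 generates the full group.

Yes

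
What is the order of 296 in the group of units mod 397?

396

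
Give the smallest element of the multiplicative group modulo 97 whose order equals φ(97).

5

φ(97) = 97 − 1 = 96 = 2^5 · 3.
g is a primitive root iff g^(96/q) ≢ 1 (mod 97) for each prime q ∈ {2, 3}.
g = 2: 2^48 ≡ 1 — hits 1, so not a primitive root.
g = 3: 3^48 ≡ 1 — hits 1, so not a primitive root.
g = 4: 4^48 ≡ 1 — hits 1, so not a primitive root.
g = 5: 5^48 ≡ 96; 5^32 ≡ 35 — none is 1, so 5 is a primitive root.
The smallest primitive root modulo 97 is 5.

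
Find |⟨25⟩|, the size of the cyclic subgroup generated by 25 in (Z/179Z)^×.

Since 25 ∈ (Z/179Z)^×, its order divides φ(179) = 179 − 1 = 178 = 2 · 89.
Divisors of 178: 1, 2, 89, 178.
Check 25^d mod 179 for each divisor in increasing order:
25^1 ≡ 25 (mod 179)
25^2 ≡ 88 (mod 179)
25^89 ≡ 1 (mod 179) ✓
So ord_179(25) = 89.

89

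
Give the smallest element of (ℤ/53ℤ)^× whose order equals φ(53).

2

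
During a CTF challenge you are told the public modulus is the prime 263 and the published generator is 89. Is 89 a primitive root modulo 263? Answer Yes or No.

No

φ(263) = 263 − 1 = 262 = 2 · 131.
An element g generates (Z/263Z)^× iff g^(262/q) ≢ 1 (mod 263) for each prime q ∈ {2, 131}.
89^131 ≡ 1 (mod 263)  [q = 2: ≡ 1 ✗]
89^2 ≡ 31 (mod 263)  [q = 131: ≢ 1 ✓]
The check at q = 2 fails, so 89 generates a proper subgroup.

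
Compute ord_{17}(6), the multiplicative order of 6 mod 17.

16

Since 6 ∈ (Z/17Z)^×, its order divides φ(17) = 17 − 1 = 16 = 2^4.
Divisors of 16: 1, 2, 4, 8, 16.
Compute 6^d (mod 17) for the divisors d until we hit 1:
6^1 ≡ 6
6^2 ≡ 2
6^4 ≡ 4
6^8 ≡ 16
6^16 ≡ 1
So ord_17(6) = 16.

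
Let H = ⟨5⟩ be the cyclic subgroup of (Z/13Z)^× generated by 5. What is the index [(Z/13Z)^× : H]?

By Lagrange's theorem, ord_13(5) divides φ(13) = 13 − 1 = 12 = 2^2 · 3.
Divisors of 12: 1, 2, 3, 4, 6, 12.
Check 5^d mod 13 for each divisor in increasing order:
5^1 ≡ 5
5^2 ≡ 12
5^3 ≡ 8
5^4 ≡ 1
Thus |⟨5⟩| = ord(5) = 4.
[(Z/13Z)^× : ⟨5⟩] = 12/4 = 3.

3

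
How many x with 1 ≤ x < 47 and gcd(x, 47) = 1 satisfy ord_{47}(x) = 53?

0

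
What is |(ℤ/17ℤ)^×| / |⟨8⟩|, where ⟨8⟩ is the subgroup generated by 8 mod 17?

2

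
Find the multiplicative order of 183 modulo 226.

The order of 183 must divide φ(226) = φ(2)·φ(113) = 1·112 = 112 = 2^4 · 7.
Divisors of 112: 1, 2, 4, 7, 8, 14, 16, 28, 56, 112.
Compute 183^d (mod 226) for the divisors d until we hit 1:
183^1 ≡ 183
183^2 ≡ 41
183^4 ≡ 99
183^7 ≡ 161
183^8 ≡ 83
183^14 ≡ 157
183^16 ≡ 109
183^28 ≡ 15
183^56 ≡ 225
183^112 ≡ 1
The smallest such exponent is 112, so the order of 183 is 112.

112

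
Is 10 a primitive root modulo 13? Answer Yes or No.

φ(13) = 13 − 1 = 12 = 2^2 · 3.
10 is a primitive root mod 13 iff 10^(φ(13)/q) ≢ 1 for every prime q | φ(13), i.e. q ∈ {2, 3}.
10^6 ≡ 1 (mod 13)  [q = 2: ≡ 1 ✗]
10^4 ≡ 3 (mod 13)  [q = 3: ≢ 1 ✓]
Since 10^6 ≡ 1, the order of 10 divides 6 < 12, so 10 is not a primitive root.

No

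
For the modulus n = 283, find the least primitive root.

φ(283) = 283 − 1 = 282 = 2 · 3 · 47.
Test candidates g = 2, 3, … against the prime factors q ∈ {2, 3, 47} of φ(283): g is a generator iff g^(282/q) ≢ 1 for every such q.
g = 2: 2^141 ≡ 282; 2^94 ≡ 1 — hits 1, so not a primitive root.
g = 3: 3^141 ≡ 282; 3^94 ≡ 238; 3^6 ≡ 163 — none is 1, so 3 is a primitive root.
So 3 is the smallest generator of (Z/283Z)^×.

3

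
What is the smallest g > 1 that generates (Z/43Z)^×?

3

φ(43) = 43 − 1 = 42 = 2 · 3 · 7.
Test candidates g = 2, 3, … against the prime factors q ∈ {2, 3, 7} of φ(43): g is a generator iff g^(42/q) ≢ 1 for every such q.
g = 2: 2^21 ≡ 42; 2^14 ≡ 1 — hits 1, so not a primitive root.
g = 3: 3^21 ≡ 42; 3^14 ≡ 36; 3^6 ≡ 41 — none is 1, so 3 is a primitive root.
Hence the least primitive root of 43 is 3.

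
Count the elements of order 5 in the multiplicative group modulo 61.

φ(61) = 61 − 1 = 60 = 2^2 · 3 · 5.
In a cyclic group of order 60, there are φ(d) elements of order d for each divisor d of 60, and zero for non-divisors.
5 | 60, and φ(5) = 5 − 1 = 4.

4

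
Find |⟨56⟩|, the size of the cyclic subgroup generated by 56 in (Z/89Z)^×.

ord(56) | φ(89) = 89 − 1 = 88 = 2^3 · 11.
Divisors of 88: 1, 2, 4, 8, 11, 22, 44, 88.
Test each divisor d:
56^1 ≡ 56 (mod 89)
56^2 ≡ 21 (mod 89)
56^4 ≡ 85 (mod 89)
56^8 ≡ 16 (mod 89)
56^11 ≡ 37 (mod 89)
56^22 ≡ 34 (mod 89)
56^44 ≡ 88 (mod 89)
56^88 ≡ 1 (mod 89) ✓
Therefore the multiplicative order of 56 modulo 89 is 88.

88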